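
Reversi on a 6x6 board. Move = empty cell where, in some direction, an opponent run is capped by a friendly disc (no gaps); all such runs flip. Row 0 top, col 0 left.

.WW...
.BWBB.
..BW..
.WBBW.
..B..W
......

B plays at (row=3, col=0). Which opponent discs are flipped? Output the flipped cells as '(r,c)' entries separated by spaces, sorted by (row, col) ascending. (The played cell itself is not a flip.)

Answer: (3,1)

Derivation:
Dir NW: edge -> no flip
Dir N: first cell '.' (not opp) -> no flip
Dir NE: first cell '.' (not opp) -> no flip
Dir W: edge -> no flip
Dir E: opp run (3,1) capped by B -> flip
Dir SW: edge -> no flip
Dir S: first cell '.' (not opp) -> no flip
Dir SE: first cell '.' (not opp) -> no flip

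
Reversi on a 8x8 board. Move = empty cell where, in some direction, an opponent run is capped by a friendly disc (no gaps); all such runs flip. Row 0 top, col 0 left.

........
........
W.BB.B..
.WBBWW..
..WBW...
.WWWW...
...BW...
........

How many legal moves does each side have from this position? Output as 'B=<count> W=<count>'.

-- B to move --
(1,0): no bracket -> illegal
(1,1): no bracket -> illegal
(2,1): no bracket -> illegal
(2,4): no bracket -> illegal
(2,6): no bracket -> illegal
(3,0): flips 1 -> legal
(3,6): flips 2 -> legal
(4,0): flips 1 -> legal
(4,1): flips 2 -> legal
(4,5): flips 4 -> legal
(4,6): no bracket -> illegal
(5,0): no bracket -> illegal
(5,5): flips 1 -> legal
(6,0): flips 2 -> legal
(6,1): flips 1 -> legal
(6,2): flips 2 -> legal
(6,5): flips 2 -> legal
(7,3): no bracket -> illegal
(7,4): no bracket -> illegal
(7,5): no bracket -> illegal
B mobility = 10
-- W to move --
(1,1): flips 2 -> legal
(1,2): flips 3 -> legal
(1,3): flips 4 -> legal
(1,4): no bracket -> illegal
(1,5): flips 1 -> legal
(1,6): flips 1 -> legal
(2,1): flips 2 -> legal
(2,4): flips 1 -> legal
(2,6): no bracket -> illegal
(3,6): no bracket -> illegal
(4,1): no bracket -> illegal
(6,2): flips 1 -> legal
(7,2): flips 1 -> legal
(7,3): flips 1 -> legal
(7,4): flips 1 -> legal
W mobility = 11

Answer: B=10 W=11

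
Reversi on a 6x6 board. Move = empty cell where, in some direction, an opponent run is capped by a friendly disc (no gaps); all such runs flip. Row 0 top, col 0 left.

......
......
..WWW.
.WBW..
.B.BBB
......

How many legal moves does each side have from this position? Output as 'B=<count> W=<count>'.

-- B to move --
(1,1): flips 2 -> legal
(1,2): flips 1 -> legal
(1,3): flips 2 -> legal
(1,4): flips 1 -> legal
(1,5): no bracket -> illegal
(2,0): no bracket -> illegal
(2,1): flips 1 -> legal
(2,5): no bracket -> illegal
(3,0): flips 1 -> legal
(3,4): flips 1 -> legal
(3,5): no bracket -> illegal
(4,0): no bracket -> illegal
(4,2): no bracket -> illegal
B mobility = 7
-- W to move --
(2,1): no bracket -> illegal
(3,0): no bracket -> illegal
(3,4): no bracket -> illegal
(3,5): no bracket -> illegal
(4,0): no bracket -> illegal
(4,2): flips 1 -> legal
(5,0): flips 2 -> legal
(5,1): flips 1 -> legal
(5,2): no bracket -> illegal
(5,3): flips 1 -> legal
(5,4): no bracket -> illegal
(5,5): flips 1 -> legal
W mobility = 5

Answer: B=7 W=5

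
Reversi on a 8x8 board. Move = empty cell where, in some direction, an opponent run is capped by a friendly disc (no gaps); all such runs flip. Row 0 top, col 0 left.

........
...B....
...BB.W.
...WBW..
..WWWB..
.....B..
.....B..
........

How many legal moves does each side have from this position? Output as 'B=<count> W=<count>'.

-- B to move --
(1,5): no bracket -> illegal
(1,6): no bracket -> illegal
(1,7): no bracket -> illegal
(2,2): flips 2 -> legal
(2,5): flips 1 -> legal
(2,7): no bracket -> illegal
(3,1): no bracket -> illegal
(3,2): flips 1 -> legal
(3,6): flips 1 -> legal
(3,7): no bracket -> illegal
(4,1): flips 3 -> legal
(4,6): flips 1 -> legal
(5,1): flips 2 -> legal
(5,2): flips 1 -> legal
(5,3): flips 2 -> legal
(5,4): flips 1 -> legal
B mobility = 10
-- W to move --
(0,2): flips 2 -> legal
(0,3): flips 2 -> legal
(0,4): no bracket -> illegal
(1,2): no bracket -> illegal
(1,4): flips 2 -> legal
(1,5): flips 1 -> legal
(2,2): no bracket -> illegal
(2,5): flips 1 -> legal
(3,2): no bracket -> illegal
(3,6): no bracket -> illegal
(4,6): flips 1 -> legal
(5,4): no bracket -> illegal
(5,6): no bracket -> illegal
(6,4): no bracket -> illegal
(6,6): flips 1 -> legal
(7,4): no bracket -> illegal
(7,5): flips 3 -> legal
(7,6): no bracket -> illegal
W mobility = 8

Answer: B=10 W=8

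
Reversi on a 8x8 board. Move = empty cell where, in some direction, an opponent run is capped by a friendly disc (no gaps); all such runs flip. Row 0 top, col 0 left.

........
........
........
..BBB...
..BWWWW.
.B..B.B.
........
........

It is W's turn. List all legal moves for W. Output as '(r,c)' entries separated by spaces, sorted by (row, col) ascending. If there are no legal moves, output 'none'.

Answer: (2,1) (2,2) (2,3) (2,4) (2,5) (4,1) (6,3) (6,4) (6,5) (6,6) (6,7)

Derivation:
(2,1): flips 1 -> legal
(2,2): flips 1 -> legal
(2,3): flips 2 -> legal
(2,4): flips 1 -> legal
(2,5): flips 1 -> legal
(3,1): no bracket -> illegal
(3,5): no bracket -> illegal
(4,0): no bracket -> illegal
(4,1): flips 1 -> legal
(4,7): no bracket -> illegal
(5,0): no bracket -> illegal
(5,2): no bracket -> illegal
(5,3): no bracket -> illegal
(5,5): no bracket -> illegal
(5,7): no bracket -> illegal
(6,0): no bracket -> illegal
(6,1): no bracket -> illegal
(6,2): no bracket -> illegal
(6,3): flips 1 -> legal
(6,4): flips 1 -> legal
(6,5): flips 1 -> legal
(6,6): flips 1 -> legal
(6,7): flips 1 -> legal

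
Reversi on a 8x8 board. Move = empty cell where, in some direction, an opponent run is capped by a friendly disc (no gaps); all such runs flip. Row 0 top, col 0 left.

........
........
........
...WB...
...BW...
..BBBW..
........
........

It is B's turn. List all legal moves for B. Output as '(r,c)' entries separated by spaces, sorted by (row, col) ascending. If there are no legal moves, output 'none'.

(2,2): no bracket -> illegal
(2,3): flips 1 -> legal
(2,4): no bracket -> illegal
(3,2): flips 1 -> legal
(3,5): flips 1 -> legal
(4,2): no bracket -> illegal
(4,5): flips 1 -> legal
(4,6): no bracket -> illegal
(5,6): flips 1 -> legal
(6,4): no bracket -> illegal
(6,5): no bracket -> illegal
(6,6): no bracket -> illegal

Answer: (2,3) (3,2) (3,5) (4,5) (5,6)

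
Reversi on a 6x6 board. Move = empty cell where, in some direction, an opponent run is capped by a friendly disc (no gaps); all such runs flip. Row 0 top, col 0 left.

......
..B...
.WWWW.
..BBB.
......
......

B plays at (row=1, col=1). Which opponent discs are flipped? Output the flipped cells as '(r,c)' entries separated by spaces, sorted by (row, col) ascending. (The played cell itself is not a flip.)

Dir NW: first cell '.' (not opp) -> no flip
Dir N: first cell '.' (not opp) -> no flip
Dir NE: first cell '.' (not opp) -> no flip
Dir W: first cell '.' (not opp) -> no flip
Dir E: first cell 'B' (not opp) -> no flip
Dir SW: first cell '.' (not opp) -> no flip
Dir S: opp run (2,1), next='.' -> no flip
Dir SE: opp run (2,2) capped by B -> flip

Answer: (2,2)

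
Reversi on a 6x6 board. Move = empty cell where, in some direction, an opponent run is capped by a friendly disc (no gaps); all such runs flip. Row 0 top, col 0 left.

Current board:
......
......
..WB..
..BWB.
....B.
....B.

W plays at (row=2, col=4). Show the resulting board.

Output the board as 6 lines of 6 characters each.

Answer: ......
......
..WWW.
..BWB.
....B.
....B.

Derivation:
Place W at (2,4); scan 8 dirs for brackets.
Dir NW: first cell '.' (not opp) -> no flip
Dir N: first cell '.' (not opp) -> no flip
Dir NE: first cell '.' (not opp) -> no flip
Dir W: opp run (2,3) capped by W -> flip
Dir E: first cell '.' (not opp) -> no flip
Dir SW: first cell 'W' (not opp) -> no flip
Dir S: opp run (3,4) (4,4) (5,4), next=edge -> no flip
Dir SE: first cell '.' (not opp) -> no flip
All flips: (2,3)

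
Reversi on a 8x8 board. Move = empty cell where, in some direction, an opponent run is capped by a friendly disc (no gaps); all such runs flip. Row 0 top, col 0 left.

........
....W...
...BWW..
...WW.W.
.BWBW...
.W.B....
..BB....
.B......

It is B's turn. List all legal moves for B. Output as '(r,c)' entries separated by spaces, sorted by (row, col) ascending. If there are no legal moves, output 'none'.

(0,3): no bracket -> illegal
(0,4): no bracket -> illegal
(0,5): flips 1 -> legal
(1,3): no bracket -> illegal
(1,5): no bracket -> illegal
(1,6): flips 2 -> legal
(2,2): no bracket -> illegal
(2,6): flips 2 -> legal
(2,7): no bracket -> illegal
(3,1): flips 1 -> legal
(3,2): no bracket -> illegal
(3,5): flips 1 -> legal
(3,7): no bracket -> illegal
(4,0): flips 1 -> legal
(4,5): flips 2 -> legal
(4,6): no bracket -> illegal
(4,7): no bracket -> illegal
(5,0): no bracket -> illegal
(5,2): no bracket -> illegal
(5,4): no bracket -> illegal
(5,5): no bracket -> illegal
(6,0): no bracket -> illegal
(6,1): flips 1 -> legal

Answer: (0,5) (1,6) (2,6) (3,1) (3,5) (4,0) (4,5) (6,1)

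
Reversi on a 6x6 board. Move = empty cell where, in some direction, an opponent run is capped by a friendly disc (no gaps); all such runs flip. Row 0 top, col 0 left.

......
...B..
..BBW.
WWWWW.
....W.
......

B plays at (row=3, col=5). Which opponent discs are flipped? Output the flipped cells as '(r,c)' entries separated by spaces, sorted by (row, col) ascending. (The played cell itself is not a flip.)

Answer: (2,4)

Derivation:
Dir NW: opp run (2,4) capped by B -> flip
Dir N: first cell '.' (not opp) -> no flip
Dir NE: edge -> no flip
Dir W: opp run (3,4) (3,3) (3,2) (3,1) (3,0), next=edge -> no flip
Dir E: edge -> no flip
Dir SW: opp run (4,4), next='.' -> no flip
Dir S: first cell '.' (not opp) -> no flip
Dir SE: edge -> no flip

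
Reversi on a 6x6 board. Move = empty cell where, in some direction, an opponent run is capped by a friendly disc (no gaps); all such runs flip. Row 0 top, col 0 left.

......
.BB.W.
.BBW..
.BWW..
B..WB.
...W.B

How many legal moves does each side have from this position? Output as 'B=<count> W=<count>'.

Answer: B=4 W=8

Derivation:
-- B to move --
(0,3): no bracket -> illegal
(0,4): no bracket -> illegal
(0,5): no bracket -> illegal
(1,3): no bracket -> illegal
(1,5): no bracket -> illegal
(2,4): flips 1 -> legal
(2,5): no bracket -> illegal
(3,4): flips 3 -> legal
(4,1): no bracket -> illegal
(4,2): flips 2 -> legal
(5,2): no bracket -> illegal
(5,4): flips 2 -> legal
B mobility = 4
-- W to move --
(0,0): flips 2 -> legal
(0,1): flips 1 -> legal
(0,2): flips 2 -> legal
(0,3): no bracket -> illegal
(1,0): flips 1 -> legal
(1,3): no bracket -> illegal
(2,0): flips 2 -> legal
(3,0): flips 1 -> legal
(3,4): no bracket -> illegal
(3,5): flips 1 -> legal
(4,1): no bracket -> illegal
(4,2): no bracket -> illegal
(4,5): flips 1 -> legal
(5,0): no bracket -> illegal
(5,1): no bracket -> illegal
(5,4): no bracket -> illegal
W mobility = 8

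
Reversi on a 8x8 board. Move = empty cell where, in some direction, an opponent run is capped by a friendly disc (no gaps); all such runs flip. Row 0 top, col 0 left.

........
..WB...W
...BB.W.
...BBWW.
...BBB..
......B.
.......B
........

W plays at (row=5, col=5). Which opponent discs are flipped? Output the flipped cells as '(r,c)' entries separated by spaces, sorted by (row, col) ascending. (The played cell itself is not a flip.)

Answer: (4,5)

Derivation:
Dir NW: opp run (4,4) (3,3), next='.' -> no flip
Dir N: opp run (4,5) capped by W -> flip
Dir NE: first cell '.' (not opp) -> no flip
Dir W: first cell '.' (not opp) -> no flip
Dir E: opp run (5,6), next='.' -> no flip
Dir SW: first cell '.' (not opp) -> no flip
Dir S: first cell '.' (not opp) -> no flip
Dir SE: first cell '.' (not opp) -> no flip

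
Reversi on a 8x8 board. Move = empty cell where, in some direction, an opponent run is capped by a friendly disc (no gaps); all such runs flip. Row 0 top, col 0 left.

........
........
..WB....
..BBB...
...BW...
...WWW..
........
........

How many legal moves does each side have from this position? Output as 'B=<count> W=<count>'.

-- B to move --
(1,1): flips 1 -> legal
(1,2): flips 1 -> legal
(1,3): no bracket -> illegal
(2,1): flips 1 -> legal
(3,1): no bracket -> illegal
(3,5): no bracket -> illegal
(4,2): no bracket -> illegal
(4,5): flips 1 -> legal
(4,6): no bracket -> illegal
(5,2): no bracket -> illegal
(5,6): no bracket -> illegal
(6,2): no bracket -> illegal
(6,3): flips 1 -> legal
(6,4): flips 2 -> legal
(6,5): flips 1 -> legal
(6,6): flips 2 -> legal
B mobility = 8
-- W to move --
(1,2): no bracket -> illegal
(1,3): flips 3 -> legal
(1,4): no bracket -> illegal
(2,1): flips 2 -> legal
(2,4): flips 2 -> legal
(2,5): no bracket -> illegal
(3,1): no bracket -> illegal
(3,5): no bracket -> illegal
(4,1): no bracket -> illegal
(4,2): flips 2 -> legal
(4,5): no bracket -> illegal
(5,2): no bracket -> illegal
W mobility = 4

Answer: B=8 W=4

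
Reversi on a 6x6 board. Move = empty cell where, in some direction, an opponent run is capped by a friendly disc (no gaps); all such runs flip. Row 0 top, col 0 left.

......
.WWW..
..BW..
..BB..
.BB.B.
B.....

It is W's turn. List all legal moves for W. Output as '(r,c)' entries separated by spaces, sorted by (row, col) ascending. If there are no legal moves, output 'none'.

Answer: (2,1) (3,1) (4,3) (5,2) (5,5)

Derivation:
(2,1): flips 1 -> legal
(2,4): no bracket -> illegal
(3,0): no bracket -> illegal
(3,1): flips 1 -> legal
(3,4): no bracket -> illegal
(3,5): no bracket -> illegal
(4,0): no bracket -> illegal
(4,3): flips 1 -> legal
(4,5): no bracket -> illegal
(5,1): no bracket -> illegal
(5,2): flips 3 -> legal
(5,3): no bracket -> illegal
(5,4): no bracket -> illegal
(5,5): flips 3 -> legal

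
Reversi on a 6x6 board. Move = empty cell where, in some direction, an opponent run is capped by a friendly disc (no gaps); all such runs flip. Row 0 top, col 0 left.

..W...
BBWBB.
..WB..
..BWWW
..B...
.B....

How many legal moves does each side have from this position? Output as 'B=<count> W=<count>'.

-- B to move --
(0,1): flips 1 -> legal
(0,3): no bracket -> illegal
(2,1): flips 1 -> legal
(2,4): flips 1 -> legal
(2,5): no bracket -> illegal
(3,1): flips 1 -> legal
(4,3): flips 1 -> legal
(4,4): flips 2 -> legal
(4,5): flips 1 -> legal
B mobility = 7
-- W to move --
(0,0): flips 1 -> legal
(0,1): no bracket -> illegal
(0,3): flips 2 -> legal
(0,4): flips 1 -> legal
(0,5): no bracket -> illegal
(1,5): flips 2 -> legal
(2,0): flips 1 -> legal
(2,1): no bracket -> illegal
(2,4): flips 2 -> legal
(2,5): no bracket -> illegal
(3,1): flips 1 -> legal
(4,0): no bracket -> illegal
(4,1): no bracket -> illegal
(4,3): no bracket -> illegal
(5,0): no bracket -> illegal
(5,2): flips 2 -> legal
(5,3): no bracket -> illegal
W mobility = 8

Answer: B=7 W=8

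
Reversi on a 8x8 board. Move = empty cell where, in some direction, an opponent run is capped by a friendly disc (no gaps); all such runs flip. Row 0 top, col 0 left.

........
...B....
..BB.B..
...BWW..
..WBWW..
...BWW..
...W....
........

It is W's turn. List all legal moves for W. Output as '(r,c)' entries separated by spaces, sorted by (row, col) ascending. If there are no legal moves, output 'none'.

(0,2): no bracket -> illegal
(0,3): flips 5 -> legal
(0,4): no bracket -> illegal
(1,1): flips 2 -> legal
(1,2): flips 1 -> legal
(1,4): no bracket -> illegal
(1,5): flips 1 -> legal
(1,6): flips 1 -> legal
(2,1): no bracket -> illegal
(2,4): flips 1 -> legal
(2,6): no bracket -> illegal
(3,1): no bracket -> illegal
(3,2): flips 2 -> legal
(3,6): no bracket -> illegal
(5,2): flips 2 -> legal
(6,2): flips 1 -> legal
(6,4): flips 1 -> legal

Answer: (0,3) (1,1) (1,2) (1,5) (1,6) (2,4) (3,2) (5,2) (6,2) (6,4)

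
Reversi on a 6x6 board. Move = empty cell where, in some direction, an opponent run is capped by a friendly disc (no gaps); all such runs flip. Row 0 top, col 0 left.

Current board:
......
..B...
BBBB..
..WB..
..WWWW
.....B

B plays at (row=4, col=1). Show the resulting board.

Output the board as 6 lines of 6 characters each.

Place B at (4,1); scan 8 dirs for brackets.
Dir NW: first cell '.' (not opp) -> no flip
Dir N: first cell '.' (not opp) -> no flip
Dir NE: opp run (3,2) capped by B -> flip
Dir W: first cell '.' (not opp) -> no flip
Dir E: opp run (4,2) (4,3) (4,4) (4,5), next=edge -> no flip
Dir SW: first cell '.' (not opp) -> no flip
Dir S: first cell '.' (not opp) -> no flip
Dir SE: first cell '.' (not opp) -> no flip
All flips: (3,2)

Answer: ......
..B...
BBBB..
..BB..
.BWWWW
.....B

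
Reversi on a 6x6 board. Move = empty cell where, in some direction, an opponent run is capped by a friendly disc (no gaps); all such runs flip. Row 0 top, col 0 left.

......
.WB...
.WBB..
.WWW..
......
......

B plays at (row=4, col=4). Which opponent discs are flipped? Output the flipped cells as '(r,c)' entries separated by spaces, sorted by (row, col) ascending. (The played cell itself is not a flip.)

Dir NW: opp run (3,3) capped by B -> flip
Dir N: first cell '.' (not opp) -> no flip
Dir NE: first cell '.' (not opp) -> no flip
Dir W: first cell '.' (not opp) -> no flip
Dir E: first cell '.' (not opp) -> no flip
Dir SW: first cell '.' (not opp) -> no flip
Dir S: first cell '.' (not opp) -> no flip
Dir SE: first cell '.' (not opp) -> no flip

Answer: (3,3)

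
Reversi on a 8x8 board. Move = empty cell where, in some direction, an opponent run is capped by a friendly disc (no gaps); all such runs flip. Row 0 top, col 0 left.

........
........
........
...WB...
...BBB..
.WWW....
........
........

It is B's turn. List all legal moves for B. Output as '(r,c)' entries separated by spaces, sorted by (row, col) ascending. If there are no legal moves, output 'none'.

Answer: (2,2) (2,3) (3,2) (6,1) (6,2) (6,3)

Derivation:
(2,2): flips 1 -> legal
(2,3): flips 1 -> legal
(2,4): no bracket -> illegal
(3,2): flips 1 -> legal
(4,0): no bracket -> illegal
(4,1): no bracket -> illegal
(4,2): no bracket -> illegal
(5,0): no bracket -> illegal
(5,4): no bracket -> illegal
(6,0): no bracket -> illegal
(6,1): flips 1 -> legal
(6,2): flips 1 -> legal
(6,3): flips 1 -> legal
(6,4): no bracket -> illegal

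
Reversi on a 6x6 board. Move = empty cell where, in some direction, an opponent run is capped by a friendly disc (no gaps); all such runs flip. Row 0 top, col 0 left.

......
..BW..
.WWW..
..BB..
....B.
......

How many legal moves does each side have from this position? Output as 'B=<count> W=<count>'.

Answer: B=6 W=8

Derivation:
-- B to move --
(0,2): no bracket -> illegal
(0,3): flips 2 -> legal
(0,4): no bracket -> illegal
(1,0): flips 1 -> legal
(1,1): flips 1 -> legal
(1,4): flips 2 -> legal
(2,0): no bracket -> illegal
(2,4): no bracket -> illegal
(3,0): flips 1 -> legal
(3,1): no bracket -> illegal
(3,4): flips 1 -> legal
B mobility = 6
-- W to move --
(0,1): flips 1 -> legal
(0,2): flips 1 -> legal
(0,3): flips 1 -> legal
(1,1): flips 1 -> legal
(2,4): no bracket -> illegal
(3,1): no bracket -> illegal
(3,4): no bracket -> illegal
(3,5): no bracket -> illegal
(4,1): flips 1 -> legal
(4,2): flips 1 -> legal
(4,3): flips 2 -> legal
(4,5): no bracket -> illegal
(5,3): no bracket -> illegal
(5,4): no bracket -> illegal
(5,5): flips 2 -> legal
W mobility = 8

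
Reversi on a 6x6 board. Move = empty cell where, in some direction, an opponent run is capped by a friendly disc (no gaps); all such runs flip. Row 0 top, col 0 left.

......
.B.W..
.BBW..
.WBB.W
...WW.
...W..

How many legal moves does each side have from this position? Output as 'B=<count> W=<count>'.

-- B to move --
(0,2): no bracket -> illegal
(0,3): flips 2 -> legal
(0,4): flips 1 -> legal
(1,2): no bracket -> illegal
(1,4): flips 1 -> legal
(2,0): no bracket -> illegal
(2,4): flips 1 -> legal
(2,5): no bracket -> illegal
(3,0): flips 1 -> legal
(3,4): no bracket -> illegal
(4,0): flips 1 -> legal
(4,1): flips 1 -> legal
(4,2): no bracket -> illegal
(4,5): no bracket -> illegal
(5,2): no bracket -> illegal
(5,4): flips 1 -> legal
(5,5): flips 1 -> legal
B mobility = 9
-- W to move --
(0,0): flips 3 -> legal
(0,1): flips 2 -> legal
(0,2): no bracket -> illegal
(1,0): flips 2 -> legal
(1,2): no bracket -> illegal
(2,0): flips 2 -> legal
(2,4): no bracket -> illegal
(3,0): no bracket -> illegal
(3,4): flips 2 -> legal
(4,1): flips 1 -> legal
(4,2): no bracket -> illegal
W mobility = 6

Answer: B=9 W=6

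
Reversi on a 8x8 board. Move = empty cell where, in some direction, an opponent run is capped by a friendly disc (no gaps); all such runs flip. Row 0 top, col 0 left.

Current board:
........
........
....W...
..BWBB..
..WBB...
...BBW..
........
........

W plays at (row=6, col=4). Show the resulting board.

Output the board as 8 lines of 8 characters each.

Place W at (6,4); scan 8 dirs for brackets.
Dir NW: opp run (5,3) capped by W -> flip
Dir N: opp run (5,4) (4,4) (3,4) capped by W -> flip
Dir NE: first cell 'W' (not opp) -> no flip
Dir W: first cell '.' (not opp) -> no flip
Dir E: first cell '.' (not opp) -> no flip
Dir SW: first cell '.' (not opp) -> no flip
Dir S: first cell '.' (not opp) -> no flip
Dir SE: first cell '.' (not opp) -> no flip
All flips: (3,4) (4,4) (5,3) (5,4)

Answer: ........
........
....W...
..BWWB..
..WBW...
...WWW..
....W...
........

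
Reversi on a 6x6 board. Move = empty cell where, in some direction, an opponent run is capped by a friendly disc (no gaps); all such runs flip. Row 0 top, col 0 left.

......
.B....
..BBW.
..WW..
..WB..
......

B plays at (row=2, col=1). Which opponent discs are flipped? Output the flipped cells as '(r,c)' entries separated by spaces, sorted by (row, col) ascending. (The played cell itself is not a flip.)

Dir NW: first cell '.' (not opp) -> no flip
Dir N: first cell 'B' (not opp) -> no flip
Dir NE: first cell '.' (not opp) -> no flip
Dir W: first cell '.' (not opp) -> no flip
Dir E: first cell 'B' (not opp) -> no flip
Dir SW: first cell '.' (not opp) -> no flip
Dir S: first cell '.' (not opp) -> no flip
Dir SE: opp run (3,2) capped by B -> flip

Answer: (3,2)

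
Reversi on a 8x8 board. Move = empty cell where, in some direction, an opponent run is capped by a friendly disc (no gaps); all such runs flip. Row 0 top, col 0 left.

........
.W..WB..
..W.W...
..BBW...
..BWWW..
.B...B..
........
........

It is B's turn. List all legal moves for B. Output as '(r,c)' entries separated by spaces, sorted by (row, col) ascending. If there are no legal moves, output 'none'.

Answer: (0,0) (1,2) (1,3) (3,5) (4,6) (5,3) (5,4)

Derivation:
(0,0): flips 2 -> legal
(0,1): no bracket -> illegal
(0,2): no bracket -> illegal
(0,3): no bracket -> illegal
(0,4): no bracket -> illegal
(0,5): no bracket -> illegal
(1,0): no bracket -> illegal
(1,2): flips 1 -> legal
(1,3): flips 1 -> legal
(2,0): no bracket -> illegal
(2,1): no bracket -> illegal
(2,3): no bracket -> illegal
(2,5): no bracket -> illegal
(3,1): no bracket -> illegal
(3,5): flips 2 -> legal
(3,6): no bracket -> illegal
(4,6): flips 3 -> legal
(5,2): no bracket -> illegal
(5,3): flips 1 -> legal
(5,4): flips 1 -> legal
(5,6): no bracket -> illegal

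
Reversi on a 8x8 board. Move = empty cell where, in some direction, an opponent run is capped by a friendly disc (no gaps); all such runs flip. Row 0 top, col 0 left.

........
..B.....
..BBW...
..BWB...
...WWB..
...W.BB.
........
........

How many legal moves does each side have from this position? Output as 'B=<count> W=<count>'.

-- B to move --
(1,3): no bracket -> illegal
(1,4): flips 1 -> legal
(1,5): no bracket -> illegal
(2,5): flips 1 -> legal
(3,5): no bracket -> illegal
(4,2): flips 2 -> legal
(5,2): flips 1 -> legal
(5,4): flips 2 -> legal
(6,2): no bracket -> illegal
(6,3): flips 3 -> legal
(6,4): no bracket -> illegal
B mobility = 6
-- W to move --
(0,1): no bracket -> illegal
(0,2): no bracket -> illegal
(0,3): no bracket -> illegal
(1,1): flips 1 -> legal
(1,3): flips 1 -> legal
(1,4): no bracket -> illegal
(2,1): flips 3 -> legal
(2,5): flips 1 -> legal
(3,1): flips 1 -> legal
(3,5): flips 1 -> legal
(3,6): no bracket -> illegal
(4,1): no bracket -> illegal
(4,2): no bracket -> illegal
(4,6): flips 1 -> legal
(4,7): no bracket -> illegal
(5,4): no bracket -> illegal
(5,7): no bracket -> illegal
(6,4): no bracket -> illegal
(6,5): no bracket -> illegal
(6,6): flips 1 -> legal
(6,7): no bracket -> illegal
W mobility = 8

Answer: B=6 W=8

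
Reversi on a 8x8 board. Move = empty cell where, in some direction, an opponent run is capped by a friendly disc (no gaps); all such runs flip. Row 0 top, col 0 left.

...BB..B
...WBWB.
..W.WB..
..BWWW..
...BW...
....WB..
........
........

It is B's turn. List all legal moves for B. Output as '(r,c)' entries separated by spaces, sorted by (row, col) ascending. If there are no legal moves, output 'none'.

(0,2): no bracket -> illegal
(0,5): flips 1 -> legal
(0,6): no bracket -> illegal
(1,1): flips 3 -> legal
(1,2): flips 2 -> legal
(2,1): no bracket -> illegal
(2,3): flips 3 -> legal
(2,6): flips 1 -> legal
(3,1): flips 2 -> legal
(3,6): flips 3 -> legal
(4,2): no bracket -> illegal
(4,5): flips 2 -> legal
(4,6): no bracket -> illegal
(5,3): flips 1 -> legal
(6,3): no bracket -> illegal
(6,4): flips 4 -> legal
(6,5): flips 1 -> legal

Answer: (0,5) (1,1) (1,2) (2,3) (2,6) (3,1) (3,6) (4,5) (5,3) (6,4) (6,5)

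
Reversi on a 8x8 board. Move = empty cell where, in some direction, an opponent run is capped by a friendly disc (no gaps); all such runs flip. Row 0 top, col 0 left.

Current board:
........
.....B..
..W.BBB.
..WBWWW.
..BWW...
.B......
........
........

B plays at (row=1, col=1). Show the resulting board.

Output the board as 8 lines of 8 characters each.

Place B at (1,1); scan 8 dirs for brackets.
Dir NW: first cell '.' (not opp) -> no flip
Dir N: first cell '.' (not opp) -> no flip
Dir NE: first cell '.' (not opp) -> no flip
Dir W: first cell '.' (not opp) -> no flip
Dir E: first cell '.' (not opp) -> no flip
Dir SW: first cell '.' (not opp) -> no flip
Dir S: first cell '.' (not opp) -> no flip
Dir SE: opp run (2,2) capped by B -> flip
All flips: (2,2)

Answer: ........
.B...B..
..B.BBB.
..WBWWW.
..BWW...
.B......
........
........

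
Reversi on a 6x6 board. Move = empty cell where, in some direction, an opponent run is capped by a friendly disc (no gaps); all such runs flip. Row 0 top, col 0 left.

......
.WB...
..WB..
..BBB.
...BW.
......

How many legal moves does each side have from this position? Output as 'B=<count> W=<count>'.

-- B to move --
(0,0): flips 2 -> legal
(0,1): no bracket -> illegal
(0,2): no bracket -> illegal
(1,0): flips 1 -> legal
(1,3): no bracket -> illegal
(2,0): no bracket -> illegal
(2,1): flips 1 -> legal
(3,1): no bracket -> illegal
(3,5): no bracket -> illegal
(4,5): flips 1 -> legal
(5,3): no bracket -> illegal
(5,4): flips 1 -> legal
(5,5): flips 1 -> legal
B mobility = 6
-- W to move --
(0,1): no bracket -> illegal
(0,2): flips 1 -> legal
(0,3): no bracket -> illegal
(1,3): flips 1 -> legal
(1,4): no bracket -> illegal
(2,1): no bracket -> illegal
(2,4): flips 2 -> legal
(2,5): no bracket -> illegal
(3,1): no bracket -> illegal
(3,5): no bracket -> illegal
(4,1): no bracket -> illegal
(4,2): flips 2 -> legal
(4,5): no bracket -> illegal
(5,2): no bracket -> illegal
(5,3): no bracket -> illegal
(5,4): no bracket -> illegal
W mobility = 4

Answer: B=6 W=4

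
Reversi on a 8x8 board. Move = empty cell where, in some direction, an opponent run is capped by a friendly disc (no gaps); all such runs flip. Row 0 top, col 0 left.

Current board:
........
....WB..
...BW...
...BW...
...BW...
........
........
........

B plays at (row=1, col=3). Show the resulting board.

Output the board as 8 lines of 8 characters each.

Answer: ........
...BBB..
...BW...
...BW...
...BW...
........
........
........

Derivation:
Place B at (1,3); scan 8 dirs for brackets.
Dir NW: first cell '.' (not opp) -> no flip
Dir N: first cell '.' (not opp) -> no flip
Dir NE: first cell '.' (not opp) -> no flip
Dir W: first cell '.' (not opp) -> no flip
Dir E: opp run (1,4) capped by B -> flip
Dir SW: first cell '.' (not opp) -> no flip
Dir S: first cell 'B' (not opp) -> no flip
Dir SE: opp run (2,4), next='.' -> no flip
All flips: (1,4)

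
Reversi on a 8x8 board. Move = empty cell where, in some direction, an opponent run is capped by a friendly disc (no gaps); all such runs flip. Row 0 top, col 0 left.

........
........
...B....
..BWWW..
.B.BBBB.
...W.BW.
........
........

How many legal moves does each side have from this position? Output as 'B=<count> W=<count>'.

Answer: B=10 W=9

Derivation:
-- B to move --
(2,2): flips 1 -> legal
(2,4): flips 2 -> legal
(2,5): flips 2 -> legal
(2,6): flips 1 -> legal
(3,6): flips 3 -> legal
(4,2): no bracket -> illegal
(4,7): no bracket -> illegal
(5,2): no bracket -> illegal
(5,4): no bracket -> illegal
(5,7): flips 1 -> legal
(6,2): flips 1 -> legal
(6,3): flips 1 -> legal
(6,4): no bracket -> illegal
(6,5): no bracket -> illegal
(6,6): flips 1 -> legal
(6,7): flips 1 -> legal
B mobility = 10
-- W to move --
(1,2): flips 1 -> legal
(1,3): flips 1 -> legal
(1,4): no bracket -> illegal
(2,1): no bracket -> illegal
(2,2): no bracket -> illegal
(2,4): no bracket -> illegal
(3,0): no bracket -> illegal
(3,1): flips 1 -> legal
(3,6): flips 1 -> legal
(3,7): no bracket -> illegal
(4,0): no bracket -> illegal
(4,2): no bracket -> illegal
(4,7): no bracket -> illegal
(5,0): no bracket -> illegal
(5,1): no bracket -> illegal
(5,2): flips 1 -> legal
(5,4): flips 2 -> legal
(5,7): flips 1 -> legal
(6,4): no bracket -> illegal
(6,5): flips 2 -> legal
(6,6): flips 2 -> legal
W mobility = 9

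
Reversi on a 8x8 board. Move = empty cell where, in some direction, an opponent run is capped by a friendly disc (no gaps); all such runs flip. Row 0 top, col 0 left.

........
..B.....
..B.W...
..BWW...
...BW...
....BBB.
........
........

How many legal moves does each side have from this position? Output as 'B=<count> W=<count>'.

-- B to move --
(1,3): no bracket -> illegal
(1,4): flips 3 -> legal
(1,5): no bracket -> illegal
(2,3): flips 1 -> legal
(2,5): flips 1 -> legal
(3,5): flips 2 -> legal
(4,2): no bracket -> illegal
(4,5): flips 1 -> legal
(5,3): no bracket -> illegal
B mobility = 5
-- W to move --
(0,1): no bracket -> illegal
(0,2): no bracket -> illegal
(0,3): no bracket -> illegal
(1,1): flips 1 -> legal
(1,3): no bracket -> illegal
(2,1): no bracket -> illegal
(2,3): no bracket -> illegal
(3,1): flips 1 -> legal
(4,1): no bracket -> illegal
(4,2): flips 1 -> legal
(4,5): no bracket -> illegal
(4,6): no bracket -> illegal
(4,7): no bracket -> illegal
(5,2): flips 1 -> legal
(5,3): flips 1 -> legal
(5,7): no bracket -> illegal
(6,3): no bracket -> illegal
(6,4): flips 1 -> legal
(6,5): no bracket -> illegal
(6,6): flips 1 -> legal
(6,7): no bracket -> illegal
W mobility = 7

Answer: B=5 W=7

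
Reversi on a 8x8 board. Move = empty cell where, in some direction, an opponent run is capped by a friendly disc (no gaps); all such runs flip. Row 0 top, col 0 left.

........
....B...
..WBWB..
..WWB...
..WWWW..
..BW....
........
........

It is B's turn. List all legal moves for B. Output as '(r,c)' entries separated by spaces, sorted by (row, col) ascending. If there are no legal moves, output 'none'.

(1,1): no bracket -> illegal
(1,2): flips 3 -> legal
(1,3): no bracket -> illegal
(1,5): no bracket -> illegal
(2,1): flips 1 -> legal
(3,1): flips 2 -> legal
(3,5): no bracket -> illegal
(3,6): no bracket -> illegal
(4,1): flips 1 -> legal
(4,6): no bracket -> illegal
(5,1): no bracket -> illegal
(5,4): flips 2 -> legal
(5,5): no bracket -> illegal
(5,6): flips 1 -> legal
(6,2): no bracket -> illegal
(6,3): flips 3 -> legal
(6,4): no bracket -> illegal

Answer: (1,2) (2,1) (3,1) (4,1) (5,4) (5,6) (6,3)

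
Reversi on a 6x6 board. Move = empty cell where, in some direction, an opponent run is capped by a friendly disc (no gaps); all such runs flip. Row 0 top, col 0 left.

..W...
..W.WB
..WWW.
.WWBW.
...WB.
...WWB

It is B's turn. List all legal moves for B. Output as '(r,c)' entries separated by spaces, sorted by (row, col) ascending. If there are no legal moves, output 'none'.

(0,1): no bracket -> illegal
(0,3): no bracket -> illegal
(0,4): flips 3 -> legal
(0,5): no bracket -> illegal
(1,1): flips 1 -> legal
(1,3): flips 2 -> legal
(2,0): no bracket -> illegal
(2,1): no bracket -> illegal
(2,5): no bracket -> illegal
(3,0): flips 2 -> legal
(3,5): flips 1 -> legal
(4,0): no bracket -> illegal
(4,1): no bracket -> illegal
(4,2): flips 1 -> legal
(4,5): no bracket -> illegal
(5,2): flips 2 -> legal

Answer: (0,4) (1,1) (1,3) (3,0) (3,5) (4,2) (5,2)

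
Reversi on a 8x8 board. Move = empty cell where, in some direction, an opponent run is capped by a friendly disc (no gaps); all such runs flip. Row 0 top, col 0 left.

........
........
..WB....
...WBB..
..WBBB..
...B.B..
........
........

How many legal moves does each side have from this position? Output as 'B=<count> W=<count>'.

Answer: B=5 W=7

Derivation:
-- B to move --
(1,1): flips 2 -> legal
(1,2): no bracket -> illegal
(1,3): no bracket -> illegal
(2,1): flips 1 -> legal
(2,4): no bracket -> illegal
(3,1): flips 1 -> legal
(3,2): flips 1 -> legal
(4,1): flips 1 -> legal
(5,1): no bracket -> illegal
(5,2): no bracket -> illegal
B mobility = 5
-- W to move --
(1,2): no bracket -> illegal
(1,3): flips 1 -> legal
(1,4): no bracket -> illegal
(2,4): flips 1 -> legal
(2,5): no bracket -> illegal
(2,6): no bracket -> illegal
(3,2): no bracket -> illegal
(3,6): flips 2 -> legal
(4,6): flips 3 -> legal
(5,2): no bracket -> illegal
(5,4): no bracket -> illegal
(5,6): no bracket -> illegal
(6,2): no bracket -> illegal
(6,3): flips 2 -> legal
(6,4): flips 1 -> legal
(6,5): no bracket -> illegal
(6,6): flips 2 -> legal
W mobility = 7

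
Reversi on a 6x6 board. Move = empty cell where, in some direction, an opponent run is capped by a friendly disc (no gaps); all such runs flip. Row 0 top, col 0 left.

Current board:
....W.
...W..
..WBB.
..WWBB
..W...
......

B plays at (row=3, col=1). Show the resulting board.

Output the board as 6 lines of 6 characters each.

Answer: ....W.
...W..
..WBB.
.BBBBB
..W...
......

Derivation:
Place B at (3,1); scan 8 dirs for brackets.
Dir NW: first cell '.' (not opp) -> no flip
Dir N: first cell '.' (not opp) -> no flip
Dir NE: opp run (2,2) (1,3) (0,4), next=edge -> no flip
Dir W: first cell '.' (not opp) -> no flip
Dir E: opp run (3,2) (3,3) capped by B -> flip
Dir SW: first cell '.' (not opp) -> no flip
Dir S: first cell '.' (not opp) -> no flip
Dir SE: opp run (4,2), next='.' -> no flip
All flips: (3,2) (3,3)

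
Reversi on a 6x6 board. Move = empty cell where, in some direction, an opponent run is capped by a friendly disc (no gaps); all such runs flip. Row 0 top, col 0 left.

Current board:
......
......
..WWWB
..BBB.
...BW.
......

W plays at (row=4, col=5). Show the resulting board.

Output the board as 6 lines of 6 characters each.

Answer: ......
......
..WWWB
..BBW.
...BWW
......

Derivation:
Place W at (4,5); scan 8 dirs for brackets.
Dir NW: opp run (3,4) capped by W -> flip
Dir N: first cell '.' (not opp) -> no flip
Dir NE: edge -> no flip
Dir W: first cell 'W' (not opp) -> no flip
Dir E: edge -> no flip
Dir SW: first cell '.' (not opp) -> no flip
Dir S: first cell '.' (not opp) -> no flip
Dir SE: edge -> no flip
All flips: (3,4)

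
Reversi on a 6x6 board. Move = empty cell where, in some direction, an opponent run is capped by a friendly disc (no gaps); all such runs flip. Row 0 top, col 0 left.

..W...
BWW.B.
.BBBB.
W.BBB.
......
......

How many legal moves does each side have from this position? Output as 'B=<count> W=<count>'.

Answer: B=4 W=4

Derivation:
-- B to move --
(0,0): flips 1 -> legal
(0,1): flips 2 -> legal
(0,3): flips 1 -> legal
(1,3): flips 2 -> legal
(2,0): no bracket -> illegal
(3,1): no bracket -> illegal
(4,0): no bracket -> illegal
(4,1): no bracket -> illegal
B mobility = 4
-- W to move --
(0,0): no bracket -> illegal
(0,1): no bracket -> illegal
(0,3): no bracket -> illegal
(0,4): no bracket -> illegal
(0,5): no bracket -> illegal
(1,3): no bracket -> illegal
(1,5): no bracket -> illegal
(2,0): no bracket -> illegal
(2,5): no bracket -> illegal
(3,1): flips 1 -> legal
(3,5): no bracket -> illegal
(4,1): no bracket -> illegal
(4,2): flips 2 -> legal
(4,3): no bracket -> illegal
(4,4): flips 2 -> legal
(4,5): flips 2 -> legal
W mobility = 4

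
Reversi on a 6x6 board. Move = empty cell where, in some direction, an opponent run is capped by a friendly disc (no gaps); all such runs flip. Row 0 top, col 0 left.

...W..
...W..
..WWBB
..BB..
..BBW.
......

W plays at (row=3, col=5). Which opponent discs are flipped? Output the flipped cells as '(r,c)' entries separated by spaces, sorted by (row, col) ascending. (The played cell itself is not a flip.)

Dir NW: opp run (2,4) capped by W -> flip
Dir N: opp run (2,5), next='.' -> no flip
Dir NE: edge -> no flip
Dir W: first cell '.' (not opp) -> no flip
Dir E: edge -> no flip
Dir SW: first cell 'W' (not opp) -> no flip
Dir S: first cell '.' (not opp) -> no flip
Dir SE: edge -> no flip

Answer: (2,4)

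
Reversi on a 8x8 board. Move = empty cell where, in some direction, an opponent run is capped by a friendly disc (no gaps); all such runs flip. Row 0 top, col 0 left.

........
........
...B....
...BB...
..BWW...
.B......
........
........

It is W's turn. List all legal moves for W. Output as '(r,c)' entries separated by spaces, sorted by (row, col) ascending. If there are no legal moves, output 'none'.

(1,2): no bracket -> illegal
(1,3): flips 2 -> legal
(1,4): no bracket -> illegal
(2,2): flips 1 -> legal
(2,4): flips 1 -> legal
(2,5): flips 1 -> legal
(3,1): no bracket -> illegal
(3,2): no bracket -> illegal
(3,5): no bracket -> illegal
(4,0): no bracket -> illegal
(4,1): flips 1 -> legal
(4,5): no bracket -> illegal
(5,0): no bracket -> illegal
(5,2): no bracket -> illegal
(5,3): no bracket -> illegal
(6,0): no bracket -> illegal
(6,1): no bracket -> illegal
(6,2): no bracket -> illegal

Answer: (1,3) (2,2) (2,4) (2,5) (4,1)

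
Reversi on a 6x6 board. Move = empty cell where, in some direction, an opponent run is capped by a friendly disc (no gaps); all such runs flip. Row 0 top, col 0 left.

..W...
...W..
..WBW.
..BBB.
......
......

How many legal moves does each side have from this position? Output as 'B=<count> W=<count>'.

Answer: B=7 W=3

Derivation:
-- B to move --
(0,1): no bracket -> illegal
(0,3): flips 1 -> legal
(0,4): no bracket -> illegal
(1,1): flips 1 -> legal
(1,2): flips 1 -> legal
(1,4): flips 1 -> legal
(1,5): flips 1 -> legal
(2,1): flips 1 -> legal
(2,5): flips 1 -> legal
(3,1): no bracket -> illegal
(3,5): no bracket -> illegal
B mobility = 7
-- W to move --
(1,2): no bracket -> illegal
(1,4): no bracket -> illegal
(2,1): no bracket -> illegal
(2,5): no bracket -> illegal
(3,1): no bracket -> illegal
(3,5): no bracket -> illegal
(4,1): no bracket -> illegal
(4,2): flips 2 -> legal
(4,3): flips 2 -> legal
(4,4): flips 2 -> legal
(4,5): no bracket -> illegal
W mobility = 3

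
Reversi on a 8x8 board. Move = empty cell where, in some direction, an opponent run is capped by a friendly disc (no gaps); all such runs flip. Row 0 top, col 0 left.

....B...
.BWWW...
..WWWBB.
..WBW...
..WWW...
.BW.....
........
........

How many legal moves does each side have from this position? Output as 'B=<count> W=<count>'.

-- B to move --
(0,1): no bracket -> illegal
(0,2): no bracket -> illegal
(0,3): flips 3 -> legal
(0,5): no bracket -> illegal
(1,5): flips 4 -> legal
(2,1): flips 3 -> legal
(3,1): flips 3 -> legal
(3,5): flips 1 -> legal
(4,1): no bracket -> illegal
(4,5): no bracket -> illegal
(5,3): flips 2 -> legal
(5,4): flips 4 -> legal
(5,5): flips 1 -> legal
(6,1): flips 3 -> legal
(6,2): no bracket -> illegal
(6,3): no bracket -> illegal
B mobility = 9
-- W to move --
(0,0): flips 1 -> legal
(0,1): no bracket -> illegal
(0,2): no bracket -> illegal
(0,3): no bracket -> illegal
(0,5): no bracket -> illegal
(1,0): flips 1 -> legal
(1,5): no bracket -> illegal
(1,6): flips 1 -> legal
(1,7): no bracket -> illegal
(2,0): no bracket -> illegal
(2,1): no bracket -> illegal
(2,7): flips 2 -> legal
(3,5): no bracket -> illegal
(3,6): flips 1 -> legal
(3,7): no bracket -> illegal
(4,0): no bracket -> illegal
(4,1): no bracket -> illegal
(5,0): flips 1 -> legal
(6,0): flips 1 -> legal
(6,1): no bracket -> illegal
(6,2): no bracket -> illegal
W mobility = 7

Answer: B=9 W=7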